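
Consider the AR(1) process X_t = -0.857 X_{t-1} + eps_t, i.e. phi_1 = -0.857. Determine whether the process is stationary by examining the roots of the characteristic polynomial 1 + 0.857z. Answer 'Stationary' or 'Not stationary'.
\text{Stationary}

The AR(p) characteristic polynomial is P(z) = 1 + 0.857z.
Stationarity requires all roots to lie outside the unit circle, i.e. |z| > 1 for every root.
This is linear in z: 1 + (0.857) z = 0  =>  z = -1/(0.857) = -1.166861,  |z| = 1.166861.
Moduli of all roots: 1.1669.
All moduli strictly greater than 1? Yes.
Verdict: Stationary.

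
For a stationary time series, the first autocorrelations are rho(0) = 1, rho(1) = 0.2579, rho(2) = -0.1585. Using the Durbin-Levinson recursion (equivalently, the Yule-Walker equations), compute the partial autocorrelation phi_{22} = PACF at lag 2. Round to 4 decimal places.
\phi_{22} = -0.2410

The PACF at lag k is phi_{kk}, the last component of the solution
to the Yule-Walker system G_k phi = r_k where
  (G_k)_{ij} = rho(|i - j|), (r_k)_i = rho(i), i,j = 1..k.
Equivalently, Durbin-Levinson gives phi_{kk} iteratively:
  phi_{11} = rho(1)
  phi_{kk} = [rho(k) - sum_{j=1..k-1} phi_{k-1,j} rho(k-j)]
            / [1 - sum_{j=1..k-1} phi_{k-1,j} rho(j)],
  phi_{k,j} = phi_{k-1,j} - phi_{kk} phi_{k-1,k-j},  j = 1..k-1.
Step k = 1:
  phi_11 = rho(1) = 0.2579.
Step k = 2:
  phi_22 = [rho(2) - phi_11 rho(1)] / [1 - phi_11 rho(1)] = [-0.1585 - (0.2579)(0.2579)] / [1 - (0.2579)(0.2579)]
         = -0.22501241 / 0.93348759 = -0.241.
Therefore phi_{22} = -0.2410.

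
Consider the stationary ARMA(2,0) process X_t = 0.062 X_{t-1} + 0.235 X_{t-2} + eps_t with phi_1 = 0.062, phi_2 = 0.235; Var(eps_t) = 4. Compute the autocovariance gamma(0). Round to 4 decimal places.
\gamma(0) = 4.2618

Multiply the model equation by X_{t-k} and take expectations. With theta_0 = psi_0 = 1 and psi_j the MA(infinity) weights, this gives
  gamma(k) - sum_i phi_i gamma(k-i) = c_k,
  c_k = sigma^2 * sum_{j=k..q} theta_j psi_{j-k}   (c_k = 0 for k > q),
using gamma(-m) = gamma(m).
Pure AR (q = 0): c_0 = sigma^2 = 4, c_k = 0 for k >= 1.
Equations for k = 0, 1, 2 (AR order 2, c_2 = 0):
  (E0) gamma(0) = phi_1 gamma(1) + phi_2 gamma(2) + c_0
  (E1) gamma(1) = phi_1 gamma(0) + phi_2 gamma(1) + c_1
  (E2) gamma(2) = phi_1 gamma(1) + phi_2 gamma(0)
From (E1): gamma(1) = A gamma(0) + B with
  A = phi_1 / (1 - phi_2) = 0.062 / 0.765 = 0.081046,   B = c_1 / (1 - phi_2) = 0 / 0.765 = 0.
Insert (E2) into (E0): gamma(0) (1 - phi_2^2) = phi_1 (1 + phi_2) gamma(1) + c_0.
  phi_1 (1 + phi_2) = (0.062)(1.235) = 0.07657,   1 - phi_2^2 = 0.944775.
Replace gamma(1) by A gamma(0) + B and collect gamma(0):
  gamma(0) [0.944775 - (0.07657)(0.081046)] = c_0 = 4
  gamma(0) * 0.938569 = 4
  gamma(0) = 4 / 0.938569 = 4.261806.
Therefore gamma(0) = 4.2618 (to 4 decimal places).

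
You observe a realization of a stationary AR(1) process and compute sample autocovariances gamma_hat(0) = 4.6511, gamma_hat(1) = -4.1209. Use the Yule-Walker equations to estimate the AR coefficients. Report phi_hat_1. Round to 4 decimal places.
\hat\phi_{1} = -0.8860

The Yule-Walker equations for an AR(p) process read, in matrix form,
  Gamma_p phi = r_p,   with   (Gamma_p)_{ij} = gamma(|i - j|),
                       (r_p)_i = gamma(i),   i,j = 1..p.
Substitute the sample gammas (Toeplitz matrix and right-hand side of size 1):
  Gamma_p = [[4.6511]]
  r_p     = [-4.1209]
With p = 1 this is the single equation gamma(0) phi_1 = gamma(1):
  phi_hat_1 = gamma(1) / gamma(0) = -4.1209 / 4.6511 = -0.8860.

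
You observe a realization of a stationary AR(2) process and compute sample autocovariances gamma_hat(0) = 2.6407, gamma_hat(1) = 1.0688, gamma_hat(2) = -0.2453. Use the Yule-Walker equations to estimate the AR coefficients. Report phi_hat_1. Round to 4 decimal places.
\hat\phi_{1} = 0.5290

The Yule-Walker equations for an AR(p) process read, in matrix form,
  Gamma_p phi = r_p,   with   (Gamma_p)_{ij} = gamma(|i - j|),
                       (r_p)_i = gamma(i),   i,j = 1..p.
Substitute the sample gammas (Toeplitz matrix and right-hand side of size 2):
  Gamma_p = [[2.6407, 1.0688], [1.0688, 2.6407]]
  r_p     = [1.0688, -0.2453]
Written out:
  2.6407 phi_1 + 1.0688 phi_2 = 1.0688
  1.0688 phi_1 + 2.6407 phi_2 = -0.2453
Solve by Cramer's rule:
  det = gamma(0)^2 - gamma(1)^2 = (2.6407)^2 - (1.0688)^2 = 6.97329649 - 1.14233344 = 5.83096305
  phi_hat_1 = [gamma(1) gamma(0) - gamma(1) gamma(2)] / det = [(1.0688)(2.6407) - (1.0688)(-0.2453)] / 5.83096305 = 3.0845568 / 5.83096305 = 0.529
  phi_hat_2 = [gamma(0) gamma(2) - gamma(1)^2] / det = [(2.6407)(-0.2453) - (1.0688)^2] / 5.83096305 = -1.79009715 / 5.83096305 = -0.307
So phi_hat = [0.5290, -0.3070].
Therefore phi_hat_1 = 0.5290.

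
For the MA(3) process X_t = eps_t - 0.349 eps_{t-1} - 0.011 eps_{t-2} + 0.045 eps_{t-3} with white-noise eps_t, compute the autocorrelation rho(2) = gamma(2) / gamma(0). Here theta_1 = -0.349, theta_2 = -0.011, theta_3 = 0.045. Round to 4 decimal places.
\rho(2) = -0.0238

For an MA(q) process with theta_0 = 1, the autocovariance is
  gamma(k) = sigma^2 * sum_{i=0..q-k} theta_i * theta_{i+k},
and rho(k) = gamma(k) / gamma(0). Sigma^2 cancels.
  numerator   = (1)*(-0.011) + (-0.349)*(0.045) = -0.026705.
  denominator = (1)^2 + (-0.349)^2 + (-0.011)^2 + (0.045)^2 = 1.123947.
  rho(2) = -0.026705 / 1.123947 = -0.0238.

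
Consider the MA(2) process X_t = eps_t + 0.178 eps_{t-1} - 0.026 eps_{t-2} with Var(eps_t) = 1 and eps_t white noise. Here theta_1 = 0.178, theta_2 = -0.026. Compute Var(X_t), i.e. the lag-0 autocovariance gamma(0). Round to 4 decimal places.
\gamma(0) = 1.0324

For an MA(q) process X_t = eps_t + sum_i theta_i eps_{t-i} with
Var(eps_t) = sigma^2, the variance is
  gamma(0) = sigma^2 * (1 + sum_i theta_i^2).
  sum_i theta_i^2 = (0.178)^2 + (-0.026)^2 = 0.031684 + 0.000676 = 0.03236.
  gamma(0) = 1 * (1 + 0.03236) = 1 * 1.03236 = 1.03236, which rounds to 1.0324.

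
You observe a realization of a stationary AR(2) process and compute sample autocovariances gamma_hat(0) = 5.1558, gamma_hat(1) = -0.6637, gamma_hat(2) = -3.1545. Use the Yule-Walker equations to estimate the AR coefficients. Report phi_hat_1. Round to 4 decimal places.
\hat\phi_{1} = -0.2110

The Yule-Walker equations for an AR(p) process read, in matrix form,
  Gamma_p phi = r_p,   with   (Gamma_p)_{ij} = gamma(|i - j|),
                       (r_p)_i = gamma(i),   i,j = 1..p.
Substitute the sample gammas (Toeplitz matrix and right-hand side of size 2):
  Gamma_p = [[5.1558, -0.6637], [-0.6637, 5.1558]]
  r_p     = [-0.6637, -3.1545]
Written out:
  5.1558 phi_1 - 0.6637 phi_2 = -0.6637
  -0.6637 phi_1 + 5.1558 phi_2 = -3.1545
Solve by Cramer's rule:
  det = gamma(0)^2 - gamma(1)^2 = (5.1558)^2 - (-0.6637)^2 = 26.58227364 - 0.44049769 = 26.14177595
  phi_hat_1 = [gamma(1) gamma(0) - gamma(1) gamma(2)] / det = [(-0.6637)(5.1558) - (-0.6637)(-3.1545)] / 26.14177595 = -5.51554611 / 26.14177595 = -0.211
  phi_hat_2 = [gamma(0) gamma(2) - gamma(1)^2] / det = [(5.1558)(-3.1545) - (-0.6637)^2] / 26.14177595 = -16.70446879 / 26.14177595 = -0.639
So phi_hat = [-0.2110, -0.6390].
Therefore phi_hat_1 = -0.2110.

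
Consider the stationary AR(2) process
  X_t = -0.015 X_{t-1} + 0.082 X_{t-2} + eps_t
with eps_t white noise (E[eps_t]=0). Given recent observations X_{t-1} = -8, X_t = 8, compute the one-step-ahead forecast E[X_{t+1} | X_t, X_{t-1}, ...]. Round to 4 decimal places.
E[X_{t+1} \mid \mathcal F_t] = -0.7760

For an AR(p) model X_t = c + sum_i phi_i X_{t-i} + eps_t, the
one-step-ahead conditional mean is
  E[X_{t+1} | X_t, ...] = c + sum_i phi_i X_{t+1-i}.
Substitute known values:
  E[X_{t+1} | ...] = (-0.015) * (8) + (0.082) * (-8)
                   = -0.7760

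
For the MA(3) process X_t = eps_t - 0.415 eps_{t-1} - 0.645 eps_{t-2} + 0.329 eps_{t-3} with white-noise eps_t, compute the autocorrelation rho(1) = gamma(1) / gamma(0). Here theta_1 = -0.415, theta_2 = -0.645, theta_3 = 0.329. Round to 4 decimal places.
\rho(1) = -0.2119

For an MA(q) process with theta_0 = 1, the autocovariance is
  gamma(k) = sigma^2 * sum_{i=0..q-k} theta_i * theta_{i+k},
and rho(k) = gamma(k) / gamma(0). Sigma^2 cancels.
  numerator   = (1)*(-0.415) + (-0.415)*(-0.645) + (-0.645)*(0.329) = -0.35953.
  denominator = (1)^2 + (-0.415)^2 + (-0.645)^2 + (0.329)^2 = 1.696491.
  rho(1) = -0.35953 / 1.696491 = -0.2119.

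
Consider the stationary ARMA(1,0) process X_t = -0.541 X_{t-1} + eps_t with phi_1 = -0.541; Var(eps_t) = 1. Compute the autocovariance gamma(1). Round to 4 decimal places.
\gamma(1) = -0.7649

Multiply the model equation by X_{t-k} and take expectations. With theta_0 = psi_0 = 1 and psi_j the MA(infinity) weights, this gives
  gamma(k) - sum_i phi_i gamma(k-i) = c_k,
  c_k = sigma^2 * sum_{j=k..q} theta_j psi_{j-k}   (c_k = 0 for k > q),
using gamma(-m) = gamma(m).
Pure AR (q = 0): c_0 = sigma^2 = 1, c_k = 0 for k >= 1.
Equations for k = 0 and k = 1 (AR order 1):
  gamma(0) = phi_1 gamma(1) + c_0
  gamma(1) = phi_1 gamma(0) + c_1
Substituting the second into the first: gamma(0) (1 - phi_1^2) = c_0 + phi_1 c_1, so
  gamma(0) = c_0 / (1 - phi_1^2) = 1 / (1 - (-0.541)^2) = 1 / 0.707319 = 1.413789.
  gamma(1) = phi_1 gamma(0) = (-0.541)(1.413789) = -0.76486.
Therefore gamma(1) = -0.7649 (to 4 decimal places).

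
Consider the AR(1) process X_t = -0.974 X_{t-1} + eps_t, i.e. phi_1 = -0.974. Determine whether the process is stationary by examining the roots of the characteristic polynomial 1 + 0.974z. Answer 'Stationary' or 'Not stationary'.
\text{Stationary}

The AR(p) characteristic polynomial is P(z) = 1 + 0.974z.
Stationarity requires all roots to lie outside the unit circle, i.e. |z| > 1 for every root.
This is linear in z: 1 + (0.974) z = 0  =>  z = -1/(0.974) = -1.026694,  |z| = 1.026694.
Moduli of all roots: 1.0267.
All moduli strictly greater than 1? Yes.
Verdict: Stationary.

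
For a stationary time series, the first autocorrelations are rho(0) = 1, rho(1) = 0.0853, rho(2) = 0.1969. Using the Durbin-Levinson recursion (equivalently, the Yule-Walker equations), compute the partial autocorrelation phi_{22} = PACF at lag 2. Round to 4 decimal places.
\phi_{22} = 0.1910

The PACF at lag k is phi_{kk}, the last component of the solution
to the Yule-Walker system G_k phi = r_k where
  (G_k)_{ij} = rho(|i - j|), (r_k)_i = rho(i), i,j = 1..k.
Equivalently, Durbin-Levinson gives phi_{kk} iteratively:
  phi_{11} = rho(1)
  phi_{kk} = [rho(k) - sum_{j=1..k-1} phi_{k-1,j} rho(k-j)]
            / [1 - sum_{j=1..k-1} phi_{k-1,j} rho(j)],
  phi_{k,j} = phi_{k-1,j} - phi_{kk} phi_{k-1,k-j},  j = 1..k-1.
Step k = 1:
  phi_11 = rho(1) = 0.0853.
Step k = 2:
  phi_22 = [rho(2) - phi_11 rho(1)] / [1 - phi_11 rho(1)] = [0.1969 - (0.0853)(0.0853)] / [1 - (0.0853)(0.0853)]
         = 0.18962391 / 0.99272391 = 0.191.
Therefore phi_{22} = 0.1910.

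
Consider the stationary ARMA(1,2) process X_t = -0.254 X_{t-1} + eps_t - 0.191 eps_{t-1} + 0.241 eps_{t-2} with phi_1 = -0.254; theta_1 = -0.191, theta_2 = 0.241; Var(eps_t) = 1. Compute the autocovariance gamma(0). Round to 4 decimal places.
\gamma(0) = 1.3320

Multiply the model equation by X_{t-k} and take expectations. With theta_0 = psi_0 = 1 and psi_j the MA(infinity) weights, this gives
  gamma(k) - sum_i phi_i gamma(k-i) = c_k,
  c_k = sigma^2 * sum_{j=k..q} theta_j psi_{j-k}   (c_k = 0 for k > q),
using gamma(-m) = gamma(m).
psi-weights needed (psi_j = theta_j + sum_i phi_i psi_{j-i}):
  psi_1 = theta_1 + phi_1 = -0.191 + (-0.254) = -0.445
  psi_2 = theta_2 + phi_1 psi_1 = 0.241 + (-0.254)(-0.445) = 0.35403
Right-hand sides:
  c_0 = sigma^2 (1 + theta_1 psi_1 + theta_2 psi_2) = 1 * (1 + (-0.191)(-0.445) + (0.241)(0.35403)) = 1 * 1.170316 = 1.170316
  c_1 = sigma^2 (theta_1 + theta_2 psi_1) = 1 * (-0.191 + (0.241)(-0.445)) = -0.298245
  c_2 = sigma^2 theta_2 = 1 * (0.241) = 0.241
Equations for k = 0 and k = 1 (AR order 1):
  gamma(0) = phi_1 gamma(1) + c_0
  gamma(1) = phi_1 gamma(0) + c_1
Substituting the second into the first: gamma(0) (1 - phi_1^2) = c_0 + phi_1 c_1, so
  gamma(0) = (c_0 + phi_1 c_1) / (1 - phi_1^2) = (1.170316 + (-0.254)(-0.298245)) / (1 - (-0.254)^2) = 1.24607 / 0.935484 = 1.332006.
Therefore gamma(0) = 1.3320 (to 4 decimal places).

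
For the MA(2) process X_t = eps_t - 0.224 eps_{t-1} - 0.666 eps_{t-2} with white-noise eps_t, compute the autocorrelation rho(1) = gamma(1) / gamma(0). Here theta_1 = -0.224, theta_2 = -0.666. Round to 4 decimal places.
\rho(1) = -0.0501

For an MA(q) process with theta_0 = 1, the autocovariance is
  gamma(k) = sigma^2 * sum_{i=0..q-k} theta_i * theta_{i+k},
and rho(k) = gamma(k) / gamma(0). Sigma^2 cancels.
  numerator   = (1)*(-0.224) + (-0.224)*(-0.666) = -0.074816.
  denominator = (1)^2 + (-0.224)^2 + (-0.666)^2 = 1.493732.
  rho(1) = -0.074816 / 1.493732 = -0.0501.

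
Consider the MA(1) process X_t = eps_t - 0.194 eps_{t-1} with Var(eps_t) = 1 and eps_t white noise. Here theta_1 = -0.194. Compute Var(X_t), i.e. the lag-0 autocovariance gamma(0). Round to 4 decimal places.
\gamma(0) = 1.0376

For an MA(q) process X_t = eps_t + sum_i theta_i eps_{t-i} with
Var(eps_t) = sigma^2, the variance is
  gamma(0) = sigma^2 * (1 + sum_i theta_i^2).
  sum_i theta_i^2 = (-0.194)^2 = 0.037636.
  gamma(0) = 1 * (1 + 0.037636) = 1 * 1.037636 = 1.037636, which rounds to 1.0376.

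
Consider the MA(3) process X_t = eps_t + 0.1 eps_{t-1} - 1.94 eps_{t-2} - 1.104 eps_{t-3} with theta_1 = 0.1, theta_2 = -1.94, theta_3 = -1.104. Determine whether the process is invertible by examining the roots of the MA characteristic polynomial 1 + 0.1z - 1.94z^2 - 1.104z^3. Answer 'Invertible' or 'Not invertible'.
\text{Not invertible}

The MA(q) characteristic polynomial is P(z) = 1 + 0.1z - 1.94z^2 - 1.104z^3.
Invertibility requires all roots to lie outside the unit circle, i.e. |z| > 1 for every root.
Degree 3: look for a simple real root z0 first, then factor out (1 - z/z0) and solve the remaining quadratic.
Testing z0 = -1.25: P(-1.25) = 1 + (0.1)(-1.25) + (-1.94)(-1.25)^2 + (-1.104)(-1.25)^3
  = 1 + (-0.125) + (-3.03125) + (2.15625) = 0.  So z_0 = -1.25 is a root, |z_0| = 1.25.
Divide out the factor (1 + 0.8 z) = (1 - z/z0) (since 1/z0 = -0.8):
  P(z) = (1 + 0.8 z)(1 + (-0.7) z + (-1.38) z^2)
  [check: z-coef -0.7 - (-0.8) = 0.1; z^2-coef -1.38 - (-0.8)(-0.7) = -1.94; z^3-coef -(-0.8)(-1.38) = -1.104.]
Remaining roots from the quadratic factor 1 + (-0.7) z + (-1.38) z^2:
  Set 1 + (-0.7) z + (-1.38) z^2 = 0, i.e. a z^2 + b z + c = 0 with a = -1.38, b = -0.7, c = 1.
  Discriminant D = b^2 - 4ac = (-0.7)^2 - 4*(-1.38)*1 = 0.49 - (-5.52) = 6.01.
  D >= 0, so the roots are real: z = (-b +/- sqrt(D)) / (2a) = (0.7 +/- 2.45153) / (-2.76).
    z_1 = (0.7 + 2.45153) / (-2.76) = -1.1419,   |z_1| = 1.1419.
    z_2 = (0.7 - 2.45153) / (-2.76) = 0.6346,   |z_2| = 0.6346.
Moduli of all roots: 1.2500, 1.1419, 0.6346.
All moduli strictly greater than 1? No.
Verdict: Not invertible.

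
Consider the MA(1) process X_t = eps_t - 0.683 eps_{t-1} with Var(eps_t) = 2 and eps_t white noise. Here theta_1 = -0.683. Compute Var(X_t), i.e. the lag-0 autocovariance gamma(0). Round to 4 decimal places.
\gamma(0) = 2.9330

For an MA(q) process X_t = eps_t + sum_i theta_i eps_{t-i} with
Var(eps_t) = sigma^2, the variance is
  gamma(0) = sigma^2 * (1 + sum_i theta_i^2).
  sum_i theta_i^2 = (-0.683)^2 = 0.466489.
  gamma(0) = 2 * (1 + 0.466489) = 2 * 1.466489 = 2.932978, which rounds to 2.9330.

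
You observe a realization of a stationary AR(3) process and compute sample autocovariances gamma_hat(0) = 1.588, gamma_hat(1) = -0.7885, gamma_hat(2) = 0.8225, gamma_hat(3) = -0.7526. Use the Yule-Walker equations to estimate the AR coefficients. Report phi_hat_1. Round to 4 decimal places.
\hat\phi_{1} = -0.2460

The Yule-Walker equations for an AR(p) process read, in matrix form,
  Gamma_p phi = r_p,   with   (Gamma_p)_{ij} = gamma(|i - j|),
                       (r_p)_i = gamma(i),   i,j = 1..p.
Substitute the sample gammas (Toeplitz matrix and right-hand side of size 3):
  Gamma_p = [[1.588, -0.7885, 0.8225], [-0.7885, 1.588, -0.7885], [0.8225, -0.7885, 1.588]]
  r_p     = [-0.7885, 0.8225, -0.7526]
Written out (R1..R3):
  (R1) 1.588 phi_1 - 0.7885 phi_2 + 0.8225 phi_3 = -0.7885
  (R2) -0.7885 phi_1 + 1.588 phi_2 - 0.7885 phi_3 = 0.8225
  (R3) 0.8225 phi_1 - 0.7885 phi_2 + 1.588 phi_3 = -0.7526
Gaussian elimination:
  R2 <- R2 - (-0.7885/1.588) R1 = R2 - (-0.496537) R1:  1.196481 phi_2 - 0.380099 phi_3 = 0.430981
  R3 <- R3 - (0.8225/1.588) R1 = R3 - (0.517947) R1:  -0.380099 phi_2 + 1.161989 phi_3 = -0.344199
  R3 <- R3 - (-0.380099/1.196481) R2 = R3 - (-0.317681) R2:  1.041239 phi_3 = -0.207284
Back-substitution:
  phi_hat_3 = -0.207284 / 1.041239 = -0.199075
  phi_hat_2 = (0.430981 - (-0.380099)(-0.199075)) / 1.196481 = 0.296965
  phi_hat_1 = (-0.7885 - (-0.7885)(0.296965) - (0.8225)(-0.199075)) / 1.588 = -0.245972
So phi_hat = [-0.2460, 0.2970, -0.1991].
Therefore phi_hat_1 = -0.2460.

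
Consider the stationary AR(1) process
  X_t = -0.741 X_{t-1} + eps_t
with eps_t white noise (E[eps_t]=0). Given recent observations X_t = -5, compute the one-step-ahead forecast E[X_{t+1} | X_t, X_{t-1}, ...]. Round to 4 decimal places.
E[X_{t+1} \mid \mathcal F_t] = 3.7050

For an AR(p) model X_t = c + sum_i phi_i X_{t-i} + eps_t, the
one-step-ahead conditional mean is
  E[X_{t+1} | X_t, ...] = c + sum_i phi_i X_{t+1-i}.
Substitute known values:
  E[X_{t+1} | ...] = (-0.741) * (-5)
                   = 3.7050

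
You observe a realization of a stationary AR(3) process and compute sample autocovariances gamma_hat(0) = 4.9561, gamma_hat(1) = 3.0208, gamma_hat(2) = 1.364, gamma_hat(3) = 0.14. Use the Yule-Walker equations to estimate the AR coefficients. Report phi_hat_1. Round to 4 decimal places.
\hat\phi_{1} = 0.6850

The Yule-Walker equations for an AR(p) process read, in matrix form,
  Gamma_p phi = r_p,   with   (Gamma_p)_{ij} = gamma(|i - j|),
                       (r_p)_i = gamma(i),   i,j = 1..p.
Substitute the sample gammas (Toeplitz matrix and right-hand side of size 3):
  Gamma_p = [[4.9561, 3.0208, 1.364], [3.0208, 4.9561, 3.0208], [1.364, 3.0208, 4.9561]]
  r_p     = [3.0208, 1.364, 0.14]
Written out (R1..R3):
  (R1) 4.9561 phi_1 + 3.0208 phi_2 + 1.364 phi_3 = 3.0208
  (R2) 3.0208 phi_1 + 4.9561 phi_2 + 3.0208 phi_3 = 1.364
  (R3) 1.364 phi_1 + 3.0208 phi_2 + 4.9561 phi_3 = 0.14
Gaussian elimination:
  R2 <- R2 - (3.0208/4.9561) R1 = R2 - (0.609512) R1:  3.114888 phi_2 + 2.189426 phi_3 = -0.477212
  R3 <- R3 - (1.364/4.9561) R1 = R3 - (0.275216) R1:  2.189426 phi_2 + 4.580705 phi_3 = -0.691374
  R3 <- R3 - (2.189426/3.114888) R2 = R3 - (0.702891) R2:  3.041777 phi_3 = -0.355945
Back-substitution:
  phi_hat_3 = -0.355945 / 3.041777 = -0.117019
  phi_hat_2 = (-0.477212 - (2.189426)(-0.117019)) / 3.114888 = -0.070952
  phi_hat_1 = (3.0208 - (3.0208)(-0.070952) - (1.364)(-0.117019)) / 4.9561 = 0.684963
So phi_hat = [0.6850, -0.0710, -0.1170].
Therefore phi_hat_1 = 0.6850.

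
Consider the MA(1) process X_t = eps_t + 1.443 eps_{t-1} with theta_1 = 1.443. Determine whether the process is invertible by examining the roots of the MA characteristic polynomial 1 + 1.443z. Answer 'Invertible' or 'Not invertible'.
\text{Not invertible}

The MA(q) characteristic polynomial is P(z) = 1 + 1.443z.
Invertibility requires all roots to lie outside the unit circle, i.e. |z| > 1 for every root.
This is linear in z: 1 + (1.443) z = 0  =>  z = -1/(1.443) = -0.693001,  |z| = 0.693001.
Moduli of all roots: 0.6930.
All moduli strictly greater than 1? No.
Verdict: Not invertible.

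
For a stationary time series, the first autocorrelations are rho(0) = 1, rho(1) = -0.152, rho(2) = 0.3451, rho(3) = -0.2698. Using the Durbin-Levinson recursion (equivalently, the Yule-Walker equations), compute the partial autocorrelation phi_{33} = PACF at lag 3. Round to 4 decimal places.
\phi_{33} = -0.2119

The PACF at lag k is phi_{kk}, the last component of the solution
to the Yule-Walker system G_k phi = r_k where
  (G_k)_{ij} = rho(|i - j|), (r_k)_i = rho(i), i,j = 1..k.
Equivalently, Durbin-Levinson gives phi_{kk} iteratively:
  phi_{11} = rho(1)
  phi_{kk} = [rho(k) - sum_{j=1..k-1} phi_{k-1,j} rho(k-j)]
            / [1 - sum_{j=1..k-1} phi_{k-1,j} rho(j)],
  phi_{k,j} = phi_{k-1,j} - phi_{kk} phi_{k-1,k-j},  j = 1..k-1.
Step k = 1:
  phi_11 = rho(1) = -0.152.
Step k = 2:
  phi_22 = [rho(2) - phi_11 rho(1)] / [1 - phi_11 rho(1)] = [0.3451 - (-0.152)(-0.152)] / [1 - (-0.152)(-0.152)]
         = 0.321996 / 0.976896 = 0.329611.
  Update: phi_21 = phi_11 - phi_22 phi_11 = -0.152 - (0.329611)(-0.152) = -0.101899.
Step k = 3:
  phi_33 = [rho(3) - phi_21 rho(2) - phi_22 rho(1)] / [1 - phi_21 rho(1) - phi_22 rho(2)]
    numerator   = -0.2698 - (-0.101899)(0.3451) - (0.329611)(-0.152) = -0.18453371
    denominator = 1 - (-0.101899)(-0.152) - (0.329611)(0.3451) = 0.87076247
  phi_33 = -0.18453371 / 0.87076247 = -0.2119.
Therefore phi_{33} = -0.2119.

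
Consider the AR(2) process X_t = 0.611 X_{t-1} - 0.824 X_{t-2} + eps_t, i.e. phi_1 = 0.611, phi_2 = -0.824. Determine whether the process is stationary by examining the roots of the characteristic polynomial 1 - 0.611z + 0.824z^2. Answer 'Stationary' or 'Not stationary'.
\text{Stationary}

The AR(p) characteristic polynomial is P(z) = 1 - 0.611z + 0.824z^2.
Stationarity requires all roots to lie outside the unit circle, i.e. |z| > 1 for every root.
Set 1 + (-0.611) z + (0.824) z^2 = 0, i.e. a z^2 + b z + c = 0 with a = 0.824, b = -0.611, c = 1.
Discriminant D = b^2 - 4ac = (-0.611)^2 - 4*(0.824)*1 = 0.373321 - (3.296) = -2.922679.
D < 0, so the roots are the complex-conjugate pair z = (-b +/- i sqrt(-D)) / (2a) = 0.3708 +/- 1.0374i.
For a conjugate pair |z|^2 = z * conj(z) = (product of roots) = c/a = 1/(0.824) = 1.213592, so |z| = sqrt(1.213592) = 1.1016 for both roots.
Moduli of all roots: 1.1016, 1.1016.
All moduli strictly greater than 1? Yes.
Verdict: Stationary.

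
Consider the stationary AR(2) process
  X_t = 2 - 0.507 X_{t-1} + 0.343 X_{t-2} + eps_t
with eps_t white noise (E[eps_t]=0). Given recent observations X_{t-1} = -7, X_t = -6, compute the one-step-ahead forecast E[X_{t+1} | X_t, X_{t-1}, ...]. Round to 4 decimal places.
E[X_{t+1} \mid \mathcal F_t] = 2.6410

For an AR(p) model X_t = c + sum_i phi_i X_{t-i} + eps_t, the
one-step-ahead conditional mean is
  E[X_{t+1} | X_t, ...] = c + sum_i phi_i X_{t+1-i}.
Substitute known values:
  E[X_{t+1} | ...] = 2 + (-0.507) * (-6) + (0.343) * (-7)
                   = 2.6410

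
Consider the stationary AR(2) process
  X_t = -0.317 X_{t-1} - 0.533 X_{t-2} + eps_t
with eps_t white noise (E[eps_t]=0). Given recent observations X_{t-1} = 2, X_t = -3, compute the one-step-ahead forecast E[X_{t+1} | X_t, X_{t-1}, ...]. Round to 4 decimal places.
E[X_{t+1} \mid \mathcal F_t] = -0.1150

For an AR(p) model X_t = c + sum_i phi_i X_{t-i} + eps_t, the
one-step-ahead conditional mean is
  E[X_{t+1} | X_t, ...] = c + sum_i phi_i X_{t+1-i}.
Substitute known values:
  E[X_{t+1} | ...] = (-0.317) * (-3) + (-0.533) * (2)
                   = -0.1150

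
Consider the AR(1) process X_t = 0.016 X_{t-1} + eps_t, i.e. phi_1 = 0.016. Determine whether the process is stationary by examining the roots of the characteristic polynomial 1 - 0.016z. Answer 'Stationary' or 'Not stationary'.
\text{Stationary}

The AR(p) characteristic polynomial is P(z) = 1 - 0.016z.
Stationarity requires all roots to lie outside the unit circle, i.e. |z| > 1 for every root.
This is linear in z: 1 + (-0.016) z = 0  =>  z = -1/(-0.016) = 62.5,  |z| = 62.5.
Moduli of all roots: 62.5000.
All moduli strictly greater than 1? Yes.
Verdict: Stationary.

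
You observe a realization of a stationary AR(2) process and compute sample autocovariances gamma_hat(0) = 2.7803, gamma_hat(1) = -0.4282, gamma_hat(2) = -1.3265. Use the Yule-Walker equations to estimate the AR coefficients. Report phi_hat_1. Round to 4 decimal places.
\hat\phi_{1} = -0.2330

The Yule-Walker equations for an AR(p) process read, in matrix form,
  Gamma_p phi = r_p,   with   (Gamma_p)_{ij} = gamma(|i - j|),
                       (r_p)_i = gamma(i),   i,j = 1..p.
Substitute the sample gammas (Toeplitz matrix and right-hand side of size 2):
  Gamma_p = [[2.7803, -0.4282], [-0.4282, 2.7803]]
  r_p     = [-0.4282, -1.3265]
Written out:
  2.7803 phi_1 - 0.4282 phi_2 = -0.4282
  -0.4282 phi_1 + 2.7803 phi_2 = -1.3265
Solve by Cramer's rule:
  det = gamma(0)^2 - gamma(1)^2 = (2.7803)^2 - (-0.4282)^2 = 7.73006809 - 0.18335524 = 7.54671285
  phi_hat_1 = [gamma(1) gamma(0) - gamma(1) gamma(2)] / det = [(-0.4282)(2.7803) - (-0.4282)(-1.3265)] / 7.54671285 = -1.75853176 / 7.54671285 = -0.233
  phi_hat_2 = [gamma(0) gamma(2) - gamma(1)^2] / det = [(2.7803)(-1.3265) - (-0.4282)^2] / 7.54671285 = -3.87142319 / 7.54671285 = -0.513
So phi_hat = [-0.2330, -0.5130].
Therefore phi_hat_1 = -0.2330.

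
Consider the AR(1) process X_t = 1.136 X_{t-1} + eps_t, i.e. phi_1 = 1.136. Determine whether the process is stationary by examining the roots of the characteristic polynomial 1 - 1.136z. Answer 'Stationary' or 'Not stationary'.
\text{Not stationary}

The AR(p) characteristic polynomial is P(z) = 1 - 1.136z.
Stationarity requires all roots to lie outside the unit circle, i.e. |z| > 1 for every root.
This is linear in z: 1 + (-1.136) z = 0  =>  z = -1/(-1.136) = 0.880282,  |z| = 0.880282.
Moduli of all roots: 0.8803.
All moduli strictly greater than 1? No.
Verdict: Not stationary.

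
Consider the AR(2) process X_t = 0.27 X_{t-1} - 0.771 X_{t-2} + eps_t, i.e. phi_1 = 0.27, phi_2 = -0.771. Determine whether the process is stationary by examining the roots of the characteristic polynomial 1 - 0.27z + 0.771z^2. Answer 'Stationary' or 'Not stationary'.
\text{Stationary}

The AR(p) characteristic polynomial is P(z) = 1 - 0.27z + 0.771z^2.
Stationarity requires all roots to lie outside the unit circle, i.e. |z| > 1 for every root.
Set 1 + (-0.27) z + (0.771) z^2 = 0, i.e. a z^2 + b z + c = 0 with a = 0.771, b = -0.27, c = 1.
Discriminant D = b^2 - 4ac = (-0.27)^2 - 4*(0.771)*1 = 0.0729 - (3.084) = -3.0111.
D < 0, so the roots are the complex-conjugate pair z = (-b +/- i sqrt(-D)) / (2a) = 0.1751 +/- 1.1253i.
For a conjugate pair |z|^2 = z * conj(z) = (product of roots) = c/a = 1/(0.771) = 1.297017, so |z| = sqrt(1.297017) = 1.1389 for both roots.
Moduli of all roots: 1.1389, 1.1389.
All moduli strictly greater than 1? Yes.
Verdict: Stationary.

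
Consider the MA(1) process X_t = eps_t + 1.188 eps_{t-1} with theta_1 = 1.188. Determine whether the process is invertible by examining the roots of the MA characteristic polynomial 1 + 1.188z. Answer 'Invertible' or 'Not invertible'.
\text{Not invertible}

The MA(q) characteristic polynomial is P(z) = 1 + 1.188z.
Invertibility requires all roots to lie outside the unit circle, i.e. |z| > 1 for every root.
This is linear in z: 1 + (1.188) z = 0  =>  z = -1/(1.188) = -0.841751,  |z| = 0.841751.
Moduli of all roots: 0.8418.
All moduli strictly greater than 1? No.
Verdict: Not invertible.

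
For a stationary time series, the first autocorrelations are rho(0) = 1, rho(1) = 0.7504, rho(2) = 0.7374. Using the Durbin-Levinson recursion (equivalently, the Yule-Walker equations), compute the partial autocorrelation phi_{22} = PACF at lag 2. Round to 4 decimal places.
\phi_{22} = 0.3989

The PACF at lag k is phi_{kk}, the last component of the solution
to the Yule-Walker system G_k phi = r_k where
  (G_k)_{ij} = rho(|i - j|), (r_k)_i = rho(i), i,j = 1..k.
Equivalently, Durbin-Levinson gives phi_{kk} iteratively:
  phi_{11} = rho(1)
  phi_{kk} = [rho(k) - sum_{j=1..k-1} phi_{k-1,j} rho(k-j)]
            / [1 - sum_{j=1..k-1} phi_{k-1,j} rho(j)],
  phi_{k,j} = phi_{k-1,j} - phi_{kk} phi_{k-1,k-j},  j = 1..k-1.
Step k = 1:
  phi_11 = rho(1) = 0.7504.
Step k = 2:
  phi_22 = [rho(2) - phi_11 rho(1)] / [1 - phi_11 rho(1)] = [0.7374 - (0.7504)(0.7504)] / [1 - (0.7504)(0.7504)]
         = 0.17429984 / 0.43689984 = 0.3989.
Therefore phi_{22} = 0.3989.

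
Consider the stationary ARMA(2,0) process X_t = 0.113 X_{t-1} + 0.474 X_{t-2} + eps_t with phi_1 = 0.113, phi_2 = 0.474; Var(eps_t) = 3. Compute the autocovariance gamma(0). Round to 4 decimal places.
\gamma(0) = 4.0566

Multiply the model equation by X_{t-k} and take expectations. With theta_0 = psi_0 = 1 and psi_j the MA(infinity) weights, this gives
  gamma(k) - sum_i phi_i gamma(k-i) = c_k,
  c_k = sigma^2 * sum_{j=k..q} theta_j psi_{j-k}   (c_k = 0 for k > q),
using gamma(-m) = gamma(m).
Pure AR (q = 0): c_0 = sigma^2 = 3, c_k = 0 for k >= 1.
Equations for k = 0, 1, 2 (AR order 2, c_2 = 0):
  (E0) gamma(0) = phi_1 gamma(1) + phi_2 gamma(2) + c_0
  (E1) gamma(1) = phi_1 gamma(0) + phi_2 gamma(1) + c_1
  (E2) gamma(2) = phi_1 gamma(1) + phi_2 gamma(0)
From (E1): gamma(1) = A gamma(0) + B with
  A = phi_1 / (1 - phi_2) = 0.113 / 0.526 = 0.214829,   B = c_1 / (1 - phi_2) = 0 / 0.526 = 0.
Insert (E2) into (E0): gamma(0) (1 - phi_2^2) = phi_1 (1 + phi_2) gamma(1) + c_0.
  phi_1 (1 + phi_2) = (0.113)(1.474) = 0.166562,   1 - phi_2^2 = 0.775324.
Replace gamma(1) by A gamma(0) + B and collect gamma(0):
  gamma(0) [0.775324 - (0.166562)(0.214829)] = c_0 = 3
  gamma(0) * 0.739542 = 3
  gamma(0) = 3 / 0.739542 = 4.056567.
Therefore gamma(0) = 4.0566 (to 4 decimal places).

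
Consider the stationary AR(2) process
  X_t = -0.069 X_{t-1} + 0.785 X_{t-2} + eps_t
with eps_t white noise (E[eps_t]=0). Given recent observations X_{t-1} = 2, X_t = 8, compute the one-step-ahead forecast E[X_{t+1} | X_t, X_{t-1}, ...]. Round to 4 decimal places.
E[X_{t+1} \mid \mathcal F_t] = 1.0180

For an AR(p) model X_t = c + sum_i phi_i X_{t-i} + eps_t, the
one-step-ahead conditional mean is
  E[X_{t+1} | X_t, ...] = c + sum_i phi_i X_{t+1-i}.
Substitute known values:
  E[X_{t+1} | ...] = (-0.069) * (8) + (0.785) * (2)
                   = 1.0180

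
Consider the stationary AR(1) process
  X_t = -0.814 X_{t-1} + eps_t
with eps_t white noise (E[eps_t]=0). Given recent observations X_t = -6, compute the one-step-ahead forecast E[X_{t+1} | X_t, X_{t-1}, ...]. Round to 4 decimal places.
E[X_{t+1} \mid \mathcal F_t] = 4.8840

For an AR(p) model X_t = c + sum_i phi_i X_{t-i} + eps_t, the
one-step-ahead conditional mean is
  E[X_{t+1} | X_t, ...] = c + sum_i phi_i X_{t+1-i}.
Substitute known values:
  E[X_{t+1} | ...] = (-0.814) * (-6)
                   = 4.8840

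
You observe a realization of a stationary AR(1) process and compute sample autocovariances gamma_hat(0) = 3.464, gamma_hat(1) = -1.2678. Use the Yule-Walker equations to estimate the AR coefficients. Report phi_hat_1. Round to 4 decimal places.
\hat\phi_{1} = -0.3660

The Yule-Walker equations for an AR(p) process read, in matrix form,
  Gamma_p phi = r_p,   with   (Gamma_p)_{ij} = gamma(|i - j|),
                       (r_p)_i = gamma(i),   i,j = 1..p.
Substitute the sample gammas (Toeplitz matrix and right-hand side of size 1):
  Gamma_p = [[3.464]]
  r_p     = [-1.2678]
With p = 1 this is the single equation gamma(0) phi_1 = gamma(1):
  phi_hat_1 = gamma(1) / gamma(0) = -1.2678 / 3.464 = -0.3660.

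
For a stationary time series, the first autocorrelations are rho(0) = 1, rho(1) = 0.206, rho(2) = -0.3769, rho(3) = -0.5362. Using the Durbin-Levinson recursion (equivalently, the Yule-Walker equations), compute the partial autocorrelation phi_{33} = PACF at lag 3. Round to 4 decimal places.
\phi_{33} = -0.4320

The PACF at lag k is phi_{kk}, the last component of the solution
to the Yule-Walker system G_k phi = r_k where
  (G_k)_{ij} = rho(|i - j|), (r_k)_i = rho(i), i,j = 1..k.
Equivalently, Durbin-Levinson gives phi_{kk} iteratively:
  phi_{11} = rho(1)
  phi_{kk} = [rho(k) - sum_{j=1..k-1} phi_{k-1,j} rho(k-j)]
            / [1 - sum_{j=1..k-1} phi_{k-1,j} rho(j)],
  phi_{k,j} = phi_{k-1,j} - phi_{kk} phi_{k-1,k-j},  j = 1..k-1.
Step k = 1:
  phi_11 = rho(1) = 0.206.
Step k = 2:
  phi_22 = [rho(2) - phi_11 rho(1)] / [1 - phi_11 rho(1)] = [-0.3769 - (0.206)(0.206)] / [1 - (0.206)(0.206)]
         = -0.419336 / 0.957564 = -0.43792.
  Update: phi_21 = phi_11 - phi_22 phi_11 = 0.206 - (-0.43792)(0.206) = 0.296211.
Step k = 3:
  phi_33 = [rho(3) - phi_21 rho(2) - phi_22 rho(1)] / [1 - phi_21 rho(1) - phi_22 rho(2)]
    numerator   = -0.5362 - (0.296211)(-0.3769) - (-0.43792)(0.206) = -0.33434648
    denominator = 1 - (0.296211)(0.206) - (-0.43792)(-0.3769) = 0.77392857
  phi_33 = -0.33434648 / 0.77392857 = -0.432.
Therefore phi_{33} = -0.4320.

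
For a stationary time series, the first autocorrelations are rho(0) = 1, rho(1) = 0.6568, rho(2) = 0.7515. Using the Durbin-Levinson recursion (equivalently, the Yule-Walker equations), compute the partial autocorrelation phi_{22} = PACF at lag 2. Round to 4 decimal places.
\phi_{22} = 0.5630

The PACF at lag k is phi_{kk}, the last component of the solution
to the Yule-Walker system G_k phi = r_k where
  (G_k)_{ij} = rho(|i - j|), (r_k)_i = rho(i), i,j = 1..k.
Equivalently, Durbin-Levinson gives phi_{kk} iteratively:
  phi_{11} = rho(1)
  phi_{kk} = [rho(k) - sum_{j=1..k-1} phi_{k-1,j} rho(k-j)]
            / [1 - sum_{j=1..k-1} phi_{k-1,j} rho(j)],
  phi_{k,j} = phi_{k-1,j} - phi_{kk} phi_{k-1,k-j},  j = 1..k-1.
Step k = 1:
  phi_11 = rho(1) = 0.6568.
Step k = 2:
  phi_22 = [rho(2) - phi_11 rho(1)] / [1 - phi_11 rho(1)] = [0.7515 - (0.6568)(0.6568)] / [1 - (0.6568)(0.6568)]
         = 0.32011376 / 0.56861376 = 0.563.
Therefore phi_{22} = 0.5630.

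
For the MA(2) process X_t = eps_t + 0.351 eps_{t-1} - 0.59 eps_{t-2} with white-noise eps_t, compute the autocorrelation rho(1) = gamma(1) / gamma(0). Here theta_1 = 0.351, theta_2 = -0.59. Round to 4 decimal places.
\rho(1) = 0.0978

For an MA(q) process with theta_0 = 1, the autocovariance is
  gamma(k) = sigma^2 * sum_{i=0..q-k} theta_i * theta_{i+k},
and rho(k) = gamma(k) / gamma(0). Sigma^2 cancels.
  numerator   = (1)*(0.351) + (0.351)*(-0.59) = 0.14391.
  denominator = (1)^2 + (0.351)^2 + (-0.59)^2 = 1.471301.
  rho(1) = 0.14391 / 1.471301 = 0.0978.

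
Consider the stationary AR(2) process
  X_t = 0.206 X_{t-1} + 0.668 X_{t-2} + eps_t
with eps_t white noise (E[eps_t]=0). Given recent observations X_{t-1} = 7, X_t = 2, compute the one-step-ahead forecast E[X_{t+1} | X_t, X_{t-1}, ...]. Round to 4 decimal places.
E[X_{t+1} \mid \mathcal F_t] = 5.0880

For an AR(p) model X_t = c + sum_i phi_i X_{t-i} + eps_t, the
one-step-ahead conditional mean is
  E[X_{t+1} | X_t, ...] = c + sum_i phi_i X_{t+1-i}.
Substitute known values:
  E[X_{t+1} | ...] = (0.206) * (2) + (0.668) * (7)
                   = 5.0880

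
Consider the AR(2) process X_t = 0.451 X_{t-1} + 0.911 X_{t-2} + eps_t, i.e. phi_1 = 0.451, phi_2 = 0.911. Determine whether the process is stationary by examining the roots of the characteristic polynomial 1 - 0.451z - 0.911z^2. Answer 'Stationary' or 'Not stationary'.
\text{Not stationary}

The AR(p) characteristic polynomial is P(z) = 1 - 0.451z - 0.911z^2.
Stationarity requires all roots to lie outside the unit circle, i.e. |z| > 1 for every root.
Set 1 + (-0.451) z + (-0.911) z^2 = 0, i.e. a z^2 + b z + c = 0 with a = -0.911, b = -0.451, c = 1.
Discriminant D = b^2 - 4ac = (-0.451)^2 - 4*(-0.911)*1 = 0.203401 - (-3.644) = 3.847401.
D >= 0, so the roots are real: z = (-b +/- sqrt(D)) / (2a) = (0.451 +/- 1.961479) / (-1.822).
  z_1 = (0.451 + 1.961479) / (-1.822) = -1.3241,   |z_1| = 1.3241.
  z_2 = (0.451 - 1.961479) / (-1.822) = 0.829,   |z_2| = 0.829.
Moduli of all roots: 1.3241, 0.8290.
All moduli strictly greater than 1? No.
Verdict: Not stationary.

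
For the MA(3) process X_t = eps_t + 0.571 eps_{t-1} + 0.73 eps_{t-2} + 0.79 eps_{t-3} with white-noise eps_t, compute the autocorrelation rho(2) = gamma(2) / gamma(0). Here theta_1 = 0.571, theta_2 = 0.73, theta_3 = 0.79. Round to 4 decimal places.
\rho(2) = 0.4757

For an MA(q) process with theta_0 = 1, the autocovariance is
  gamma(k) = sigma^2 * sum_{i=0..q-k} theta_i * theta_{i+k},
and rho(k) = gamma(k) / gamma(0). Sigma^2 cancels.
  numerator   = (1)*(0.73) + (0.571)*(0.79) = 1.18109.
  denominator = (1)^2 + (0.571)^2 + (0.73)^2 + (0.79)^2 = 2.483041.
  rho(2) = 1.18109 / 2.483041 = 0.4757.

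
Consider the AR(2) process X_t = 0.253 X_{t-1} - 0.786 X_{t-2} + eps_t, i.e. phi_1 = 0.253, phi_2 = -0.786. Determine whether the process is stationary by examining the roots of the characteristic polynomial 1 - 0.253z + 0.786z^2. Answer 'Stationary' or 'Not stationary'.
\text{Stationary}

The AR(p) characteristic polynomial is P(z) = 1 - 0.253z + 0.786z^2.
Stationarity requires all roots to lie outside the unit circle, i.e. |z| > 1 for every root.
Set 1 + (-0.253) z + (0.786) z^2 = 0, i.e. a z^2 + b z + c = 0 with a = 0.786, b = -0.253, c = 1.
Discriminant D = b^2 - 4ac = (-0.253)^2 - 4*(0.786)*1 = 0.064009 - (3.144) = -3.079991.
D < 0, so the roots are the complex-conjugate pair z = (-b +/- i sqrt(-D)) / (2a) = 0.1609 +/- 1.1164i.
For a conjugate pair |z|^2 = z * conj(z) = (product of roots) = c/a = 1/(0.786) = 1.272265, so |z| = sqrt(1.272265) = 1.1279 for both roots.
Moduli of all roots: 1.1279, 1.1279.
All moduli strictly greater than 1? Yes.
Verdict: Stationary.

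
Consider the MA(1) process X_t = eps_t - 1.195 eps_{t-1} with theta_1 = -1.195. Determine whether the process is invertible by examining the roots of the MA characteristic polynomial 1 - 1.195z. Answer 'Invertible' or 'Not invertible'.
\text{Not invertible}

The MA(q) characteristic polynomial is P(z) = 1 - 1.195z.
Invertibility requires all roots to lie outside the unit circle, i.e. |z| > 1 for every root.
This is linear in z: 1 + (-1.195) z = 0  =>  z = -1/(-1.195) = 0.83682,  |z| = 0.83682.
Moduli of all roots: 0.8368.
All moduli strictly greater than 1? No.
Verdict: Not invertible.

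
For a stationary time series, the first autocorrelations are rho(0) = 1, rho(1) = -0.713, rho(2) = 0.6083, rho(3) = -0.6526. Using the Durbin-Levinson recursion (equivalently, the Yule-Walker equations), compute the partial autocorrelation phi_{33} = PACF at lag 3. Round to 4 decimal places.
\phi_{33} = -0.3440

The PACF at lag k is phi_{kk}, the last component of the solution
to the Yule-Walker system G_k phi = r_k where
  (G_k)_{ij} = rho(|i - j|), (r_k)_i = rho(i), i,j = 1..k.
Equivalently, Durbin-Levinson gives phi_{kk} iteratively:
  phi_{11} = rho(1)
  phi_{kk} = [rho(k) - sum_{j=1..k-1} phi_{k-1,j} rho(k-j)]
            / [1 - sum_{j=1..k-1} phi_{k-1,j} rho(j)],
  phi_{k,j} = phi_{k-1,j} - phi_{kk} phi_{k-1,k-j},  j = 1..k-1.
Step k = 1:
  phi_11 = rho(1) = -0.713.
Step k = 2:
  phi_22 = [rho(2) - phi_11 rho(1)] / [1 - phi_11 rho(1)] = [0.6083 - (-0.713)(-0.713)] / [1 - (-0.713)(-0.713)]
         = 0.099931 / 0.491631 = 0.203264.
  Update: phi_21 = phi_11 - phi_22 phi_11 = -0.713 - (0.203264)(-0.713) = -0.568073.
Step k = 3:
  phi_33 = [rho(3) - phi_21 rho(2) - phi_22 rho(1)] / [1 - phi_21 rho(1) - phi_22 rho(2)]
    numerator   = -0.6526 - (-0.568073)(0.6083) - (0.203264)(-0.713) = -0.16211404
    denominator = 1 - (-0.568073)(-0.713) - (0.203264)(0.6083) = 0.4713186
  phi_33 = -0.16211404 / 0.4713186 = -0.344.
Therefore phi_{33} = -0.3440.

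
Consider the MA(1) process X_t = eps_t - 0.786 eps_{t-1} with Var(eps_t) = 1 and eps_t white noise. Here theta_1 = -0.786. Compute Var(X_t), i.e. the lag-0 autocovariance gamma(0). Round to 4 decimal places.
\gamma(0) = 1.6178

For an MA(q) process X_t = eps_t + sum_i theta_i eps_{t-i} with
Var(eps_t) = sigma^2, the variance is
  gamma(0) = sigma^2 * (1 + sum_i theta_i^2).
  sum_i theta_i^2 = (-0.786)^2 = 0.617796.
  gamma(0) = 1 * (1 + 0.617796) = 1 * 1.617796 = 1.617796, which rounds to 1.6178.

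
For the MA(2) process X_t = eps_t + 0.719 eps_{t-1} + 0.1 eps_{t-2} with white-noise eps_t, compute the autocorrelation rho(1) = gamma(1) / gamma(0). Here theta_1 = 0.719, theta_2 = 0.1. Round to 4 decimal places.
\rho(1) = 0.5180

For an MA(q) process with theta_0 = 1, the autocovariance is
  gamma(k) = sigma^2 * sum_{i=0..q-k} theta_i * theta_{i+k},
and rho(k) = gamma(k) / gamma(0). Sigma^2 cancels.
  numerator   = (1)*(0.719) + (0.719)*(0.1) = 0.7909.
  denominator = (1)^2 + (0.719)^2 + (0.1)^2 = 1.526961.
  rho(1) = 0.7909 / 1.526961 = 0.5180.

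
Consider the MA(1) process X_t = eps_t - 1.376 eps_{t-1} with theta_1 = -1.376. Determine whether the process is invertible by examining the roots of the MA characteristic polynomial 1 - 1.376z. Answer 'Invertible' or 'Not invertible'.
\text{Not invertible}

The MA(q) characteristic polynomial is P(z) = 1 - 1.376z.
Invertibility requires all roots to lie outside the unit circle, i.e. |z| > 1 for every root.
This is linear in z: 1 + (-1.376) z = 0  =>  z = -1/(-1.376) = 0.726744,  |z| = 0.726744.
Moduli of all roots: 0.7267.
All moduli strictly greater than 1? No.
Verdict: Not invertible.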